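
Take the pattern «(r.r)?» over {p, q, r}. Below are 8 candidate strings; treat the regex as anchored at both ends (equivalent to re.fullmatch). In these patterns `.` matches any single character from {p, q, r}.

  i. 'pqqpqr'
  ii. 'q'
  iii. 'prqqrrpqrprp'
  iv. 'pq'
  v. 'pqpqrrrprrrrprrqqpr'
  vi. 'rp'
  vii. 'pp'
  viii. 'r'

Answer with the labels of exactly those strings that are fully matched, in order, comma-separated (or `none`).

i → no match
ii → no match
iii → no match
iv → no match
v → no match
vi → no match
vii → no match
viii → no match

none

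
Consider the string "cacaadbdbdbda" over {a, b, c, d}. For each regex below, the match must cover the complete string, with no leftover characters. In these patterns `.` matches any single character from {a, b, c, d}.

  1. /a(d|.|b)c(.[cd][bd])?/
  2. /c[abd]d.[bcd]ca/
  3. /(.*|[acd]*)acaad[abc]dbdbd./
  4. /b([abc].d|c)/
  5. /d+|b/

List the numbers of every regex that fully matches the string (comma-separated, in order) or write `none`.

1 → no match — must start with "a"
2 → no match — must end with "ca"
3 → match
4 → no match — must start with "b"
5 → no match

3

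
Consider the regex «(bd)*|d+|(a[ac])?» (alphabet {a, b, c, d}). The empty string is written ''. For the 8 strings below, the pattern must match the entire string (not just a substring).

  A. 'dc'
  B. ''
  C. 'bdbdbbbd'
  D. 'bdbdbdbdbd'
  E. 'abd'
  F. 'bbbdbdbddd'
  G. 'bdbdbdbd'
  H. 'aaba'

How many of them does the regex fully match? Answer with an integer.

3

A → no match
B → match
C → no match
D → match
E → no match
F → no match
G → match
H → no match
Total matched: 3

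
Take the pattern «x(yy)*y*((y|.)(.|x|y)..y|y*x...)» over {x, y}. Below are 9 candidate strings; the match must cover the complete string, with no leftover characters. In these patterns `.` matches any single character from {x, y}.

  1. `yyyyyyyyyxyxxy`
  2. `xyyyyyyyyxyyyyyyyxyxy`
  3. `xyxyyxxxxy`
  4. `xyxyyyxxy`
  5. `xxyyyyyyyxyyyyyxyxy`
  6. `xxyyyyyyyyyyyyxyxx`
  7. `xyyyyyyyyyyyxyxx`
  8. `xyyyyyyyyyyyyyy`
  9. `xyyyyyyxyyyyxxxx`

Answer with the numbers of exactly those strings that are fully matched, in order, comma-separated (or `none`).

7, 8

1 → no match — must start with `x`
2 → no match
3. `xyxyyxxxxy` → no match
4. `xyxyyyxxy` → no match
5 → no match
6 → no match
7 → match
8 → match
9 → no match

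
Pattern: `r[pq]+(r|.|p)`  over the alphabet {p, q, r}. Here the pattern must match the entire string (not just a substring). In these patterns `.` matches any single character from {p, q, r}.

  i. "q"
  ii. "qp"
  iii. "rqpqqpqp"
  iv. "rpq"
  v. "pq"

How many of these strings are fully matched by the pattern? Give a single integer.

2

i → no match — must start with "r"
ii → no match — must start with "r"
iii → match
iv → match
v → no match — must start with "r"
Total matched: 2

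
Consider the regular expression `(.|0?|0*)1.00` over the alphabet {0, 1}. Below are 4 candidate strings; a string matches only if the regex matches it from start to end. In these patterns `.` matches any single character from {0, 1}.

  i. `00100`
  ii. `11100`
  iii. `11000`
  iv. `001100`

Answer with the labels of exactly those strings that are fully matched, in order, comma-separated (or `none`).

i → no match
ii → match
iii → match
iv → match

ii, iii, iv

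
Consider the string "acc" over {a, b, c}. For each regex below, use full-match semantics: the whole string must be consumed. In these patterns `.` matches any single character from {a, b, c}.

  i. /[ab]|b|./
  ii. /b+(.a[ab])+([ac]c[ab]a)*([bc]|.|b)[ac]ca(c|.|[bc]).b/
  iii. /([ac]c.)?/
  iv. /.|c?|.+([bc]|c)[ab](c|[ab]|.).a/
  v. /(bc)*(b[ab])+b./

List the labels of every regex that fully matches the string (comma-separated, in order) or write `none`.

i → no match
ii → no match — must start with "b"
iii → match
iv → no match
v → no match

iii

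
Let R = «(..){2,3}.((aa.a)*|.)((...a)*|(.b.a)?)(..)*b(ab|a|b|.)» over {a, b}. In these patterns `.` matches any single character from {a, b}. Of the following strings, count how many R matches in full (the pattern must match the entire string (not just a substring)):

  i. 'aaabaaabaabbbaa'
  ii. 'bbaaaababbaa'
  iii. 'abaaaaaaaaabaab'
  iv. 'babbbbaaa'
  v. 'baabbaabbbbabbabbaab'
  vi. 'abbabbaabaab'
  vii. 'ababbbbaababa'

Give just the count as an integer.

i → no match
ii. 'bbaaaababbaa' → no match
iii → no match
iv. 'babbbbaaa' → no match
v → no match
vi. 'abbabbaabaab' → no match
vii → match
Total matched: 1

1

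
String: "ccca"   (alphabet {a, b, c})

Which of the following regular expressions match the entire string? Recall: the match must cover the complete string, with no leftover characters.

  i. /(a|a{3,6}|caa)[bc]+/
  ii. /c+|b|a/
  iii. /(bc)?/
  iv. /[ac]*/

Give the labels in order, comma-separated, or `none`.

i → no match
ii → no match
iii → no match
iv → match

iv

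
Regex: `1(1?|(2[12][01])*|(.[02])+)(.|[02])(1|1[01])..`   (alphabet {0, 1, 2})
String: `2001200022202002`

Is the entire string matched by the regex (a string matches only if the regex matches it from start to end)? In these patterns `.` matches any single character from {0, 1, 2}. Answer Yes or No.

Every match must start with `1`, but `2001200022202002` does not.

No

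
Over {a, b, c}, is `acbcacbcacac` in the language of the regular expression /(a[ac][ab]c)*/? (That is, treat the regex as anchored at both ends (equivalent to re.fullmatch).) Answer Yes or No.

Yes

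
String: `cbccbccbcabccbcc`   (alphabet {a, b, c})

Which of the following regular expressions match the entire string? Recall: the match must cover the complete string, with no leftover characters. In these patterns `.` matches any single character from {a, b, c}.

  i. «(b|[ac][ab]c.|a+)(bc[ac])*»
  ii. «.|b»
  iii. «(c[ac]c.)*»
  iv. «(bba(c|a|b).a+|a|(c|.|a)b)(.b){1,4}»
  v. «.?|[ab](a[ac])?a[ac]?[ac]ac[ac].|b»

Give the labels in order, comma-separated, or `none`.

i → match
ii → no match
iii → no match
iv → no match — must end with `b`
v → no match

i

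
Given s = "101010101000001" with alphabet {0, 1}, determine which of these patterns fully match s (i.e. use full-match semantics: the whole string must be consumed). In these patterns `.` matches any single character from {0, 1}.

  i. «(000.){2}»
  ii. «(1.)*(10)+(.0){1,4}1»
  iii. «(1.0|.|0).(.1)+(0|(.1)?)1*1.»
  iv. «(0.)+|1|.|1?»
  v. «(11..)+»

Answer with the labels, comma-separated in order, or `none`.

i → no match — must start with "000"
ii → match
iii → no match
iv → no match
v → no match — must start with "11"

ii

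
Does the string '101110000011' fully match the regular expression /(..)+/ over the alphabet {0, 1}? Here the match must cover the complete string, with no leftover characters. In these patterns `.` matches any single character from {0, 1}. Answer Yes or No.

Yes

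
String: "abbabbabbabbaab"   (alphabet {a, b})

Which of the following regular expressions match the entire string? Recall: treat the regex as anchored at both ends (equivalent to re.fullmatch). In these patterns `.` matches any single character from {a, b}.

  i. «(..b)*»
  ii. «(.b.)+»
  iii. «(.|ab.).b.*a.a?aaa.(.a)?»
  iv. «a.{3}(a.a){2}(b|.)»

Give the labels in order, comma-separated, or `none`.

i

i → match
ii → no match
iii → no match
iv → no match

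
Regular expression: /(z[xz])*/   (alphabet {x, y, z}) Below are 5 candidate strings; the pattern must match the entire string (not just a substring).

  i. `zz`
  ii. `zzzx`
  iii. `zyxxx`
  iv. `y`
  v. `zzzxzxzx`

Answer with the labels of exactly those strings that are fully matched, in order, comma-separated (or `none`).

i, ii, v

i. `zz` → match
ii. `zzzx` → match
iii. `zyxxx` → no match
iv. `y` → no match
v. `zzzxzxzx` → match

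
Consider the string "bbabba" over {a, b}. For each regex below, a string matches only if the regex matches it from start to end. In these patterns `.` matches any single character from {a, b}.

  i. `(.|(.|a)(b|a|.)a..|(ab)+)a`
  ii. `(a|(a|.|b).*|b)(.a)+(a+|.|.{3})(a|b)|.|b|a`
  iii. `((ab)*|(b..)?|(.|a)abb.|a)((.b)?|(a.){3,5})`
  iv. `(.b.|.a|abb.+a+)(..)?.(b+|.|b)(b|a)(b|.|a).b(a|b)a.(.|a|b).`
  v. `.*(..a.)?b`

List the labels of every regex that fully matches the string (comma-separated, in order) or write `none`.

i → match
ii → no match
iii → no match
iv → no match
v → no match — must end with "b"

i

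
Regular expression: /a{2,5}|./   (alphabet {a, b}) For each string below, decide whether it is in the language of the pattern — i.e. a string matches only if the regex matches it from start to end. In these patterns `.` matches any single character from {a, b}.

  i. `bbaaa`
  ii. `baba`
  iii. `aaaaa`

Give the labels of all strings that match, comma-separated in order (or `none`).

i. `bbaaa` → no match
ii. `baba` → no match
iii. `aaaaa` → match

iii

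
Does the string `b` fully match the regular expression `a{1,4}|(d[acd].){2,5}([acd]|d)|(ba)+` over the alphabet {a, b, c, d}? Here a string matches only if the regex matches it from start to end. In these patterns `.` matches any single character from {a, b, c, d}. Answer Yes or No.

No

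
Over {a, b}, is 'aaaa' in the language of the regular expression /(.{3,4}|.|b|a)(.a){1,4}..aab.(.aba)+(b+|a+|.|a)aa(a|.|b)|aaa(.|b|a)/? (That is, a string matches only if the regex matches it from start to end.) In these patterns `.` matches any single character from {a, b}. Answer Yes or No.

Yes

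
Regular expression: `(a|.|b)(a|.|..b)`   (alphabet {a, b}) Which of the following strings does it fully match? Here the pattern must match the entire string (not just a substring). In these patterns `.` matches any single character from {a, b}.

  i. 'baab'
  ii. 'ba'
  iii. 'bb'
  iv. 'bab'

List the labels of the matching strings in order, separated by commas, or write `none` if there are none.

i → match
ii → match
iii → match
iv → no match

i, ii, iii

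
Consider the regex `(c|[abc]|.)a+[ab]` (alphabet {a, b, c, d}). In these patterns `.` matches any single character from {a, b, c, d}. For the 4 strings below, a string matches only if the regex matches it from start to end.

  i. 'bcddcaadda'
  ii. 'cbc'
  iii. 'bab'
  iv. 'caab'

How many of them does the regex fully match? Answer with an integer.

i → no match
ii → no match
iii → match
iv → match
Total matched: 2

2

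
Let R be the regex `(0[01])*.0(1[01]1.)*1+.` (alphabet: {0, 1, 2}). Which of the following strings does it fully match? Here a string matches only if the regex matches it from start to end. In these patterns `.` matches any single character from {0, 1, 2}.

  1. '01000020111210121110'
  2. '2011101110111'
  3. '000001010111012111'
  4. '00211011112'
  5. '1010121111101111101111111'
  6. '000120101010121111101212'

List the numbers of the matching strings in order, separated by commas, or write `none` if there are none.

1, 2, 5, 6

1 → match
2 → match
3 → no match
4 → no match
5 → match
6 → match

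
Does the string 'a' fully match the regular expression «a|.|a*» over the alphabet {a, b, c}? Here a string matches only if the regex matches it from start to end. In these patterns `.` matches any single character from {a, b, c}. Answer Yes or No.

Yes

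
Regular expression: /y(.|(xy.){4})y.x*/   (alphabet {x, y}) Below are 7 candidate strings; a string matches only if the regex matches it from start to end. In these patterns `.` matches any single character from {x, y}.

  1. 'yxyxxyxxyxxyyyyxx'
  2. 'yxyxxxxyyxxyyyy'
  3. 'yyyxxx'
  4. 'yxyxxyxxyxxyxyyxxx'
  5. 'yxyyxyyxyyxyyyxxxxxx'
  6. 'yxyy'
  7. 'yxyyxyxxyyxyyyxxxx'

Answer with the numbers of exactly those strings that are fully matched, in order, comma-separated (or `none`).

1 → match
2 → no match
3 → match
4 → match
5 → match
6 → match
7 → match

1, 3, 4, 5, 6, 7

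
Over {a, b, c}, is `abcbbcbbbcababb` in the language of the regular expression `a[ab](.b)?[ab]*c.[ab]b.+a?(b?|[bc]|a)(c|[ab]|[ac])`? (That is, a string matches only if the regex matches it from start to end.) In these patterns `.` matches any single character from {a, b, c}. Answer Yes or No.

Yes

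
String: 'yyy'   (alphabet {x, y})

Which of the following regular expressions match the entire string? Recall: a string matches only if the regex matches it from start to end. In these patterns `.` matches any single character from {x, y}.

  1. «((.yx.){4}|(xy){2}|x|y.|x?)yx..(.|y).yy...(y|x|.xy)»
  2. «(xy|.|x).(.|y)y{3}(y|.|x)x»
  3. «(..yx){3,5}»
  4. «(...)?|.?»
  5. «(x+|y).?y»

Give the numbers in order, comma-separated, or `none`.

1 → no match
2 → no match — must end with 'x'
3 → no match — must end with 'yx'
4 → match
5 → match

4, 5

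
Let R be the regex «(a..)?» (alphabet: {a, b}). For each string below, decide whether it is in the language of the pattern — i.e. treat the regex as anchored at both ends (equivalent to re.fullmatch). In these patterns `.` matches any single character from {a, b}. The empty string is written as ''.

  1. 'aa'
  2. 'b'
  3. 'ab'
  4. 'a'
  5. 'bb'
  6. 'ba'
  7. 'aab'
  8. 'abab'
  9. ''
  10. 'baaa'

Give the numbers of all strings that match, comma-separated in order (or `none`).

1. 'aa' → no match
2. 'b' → no match
3. 'ab' → no match
4. 'a' → no match
5. 'bb' → no match
6. 'ba' → no match
7. 'aab' → match
8. 'abab' → no match
9. '' → match
10. 'baaa' → no match

7, 9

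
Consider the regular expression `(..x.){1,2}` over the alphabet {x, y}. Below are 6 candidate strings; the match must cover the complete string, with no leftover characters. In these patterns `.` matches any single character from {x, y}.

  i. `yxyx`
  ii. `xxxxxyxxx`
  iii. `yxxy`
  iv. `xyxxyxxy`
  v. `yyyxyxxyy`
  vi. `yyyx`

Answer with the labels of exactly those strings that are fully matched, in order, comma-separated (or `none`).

iii, iv

i → no match
ii → no match
iii → match
iv → match
v → no match
vi → no match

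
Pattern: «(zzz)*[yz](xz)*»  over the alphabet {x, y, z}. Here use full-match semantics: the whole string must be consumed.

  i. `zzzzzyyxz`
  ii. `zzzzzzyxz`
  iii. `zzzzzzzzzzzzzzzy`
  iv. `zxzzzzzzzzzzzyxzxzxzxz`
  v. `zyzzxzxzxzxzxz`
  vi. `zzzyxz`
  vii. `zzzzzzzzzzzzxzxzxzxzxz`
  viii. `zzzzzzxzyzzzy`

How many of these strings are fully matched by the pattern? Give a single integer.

i. `zzzzzyyxz` → no match
ii. `zzzzzzyxz` → match
iii → match
iv → no match
v → no match
vi. `zzzyxz` → match
vii → no match
viii → no match
Total matched: 3

3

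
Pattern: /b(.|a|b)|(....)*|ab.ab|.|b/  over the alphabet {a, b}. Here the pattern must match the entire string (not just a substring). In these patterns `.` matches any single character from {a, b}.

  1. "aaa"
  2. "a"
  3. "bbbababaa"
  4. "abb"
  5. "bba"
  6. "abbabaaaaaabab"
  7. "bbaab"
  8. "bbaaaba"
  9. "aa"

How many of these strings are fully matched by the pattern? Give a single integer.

1. "aaa" → no match
2. "a" → match
3. "bbbababaa" → no match
4. "abb" → no match
5. "bba" → no match
6 → no match
7. "bbaab" → no match
8. "bbaaaba" → no match
9. "aa" → no match
Total matched: 1

1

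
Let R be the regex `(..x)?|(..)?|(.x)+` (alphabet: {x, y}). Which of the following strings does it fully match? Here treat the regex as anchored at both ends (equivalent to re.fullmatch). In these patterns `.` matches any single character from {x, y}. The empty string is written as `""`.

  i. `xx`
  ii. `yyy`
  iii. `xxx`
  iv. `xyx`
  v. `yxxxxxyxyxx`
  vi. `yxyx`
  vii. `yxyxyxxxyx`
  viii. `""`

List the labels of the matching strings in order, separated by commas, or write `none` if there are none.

i, iii, iv, vi, vii, viii

i → match
ii → no match
iii → match
iv → match
v → no match
vi → match
vii → match
viii → match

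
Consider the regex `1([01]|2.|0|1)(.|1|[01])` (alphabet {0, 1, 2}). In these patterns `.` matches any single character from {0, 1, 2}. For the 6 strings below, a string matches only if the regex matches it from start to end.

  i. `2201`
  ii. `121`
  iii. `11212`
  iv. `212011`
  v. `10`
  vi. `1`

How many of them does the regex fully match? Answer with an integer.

i → no match — must start with `1`
ii → no match
iii → no match
iv → no match — must start with `1`
v → no match
vi → no match
Total matched: 0

0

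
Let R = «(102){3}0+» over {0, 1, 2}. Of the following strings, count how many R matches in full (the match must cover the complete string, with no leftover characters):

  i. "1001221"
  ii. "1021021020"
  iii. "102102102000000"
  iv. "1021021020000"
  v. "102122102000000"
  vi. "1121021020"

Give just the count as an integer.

3

i → no match — must start with "102"
ii → match
iii → match
iv → match
v → no match
vi → no match — must start with "102"
Total matched: 3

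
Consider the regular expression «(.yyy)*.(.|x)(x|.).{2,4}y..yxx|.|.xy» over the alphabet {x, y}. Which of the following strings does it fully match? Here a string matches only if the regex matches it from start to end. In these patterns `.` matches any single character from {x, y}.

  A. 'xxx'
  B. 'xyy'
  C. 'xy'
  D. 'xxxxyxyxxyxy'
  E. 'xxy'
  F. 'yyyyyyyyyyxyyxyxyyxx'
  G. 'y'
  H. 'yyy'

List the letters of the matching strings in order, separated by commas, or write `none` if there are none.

A. 'xxx' → no match
B. 'xyy' → no match
C. 'xy' → no match
D. 'xxxxyxyxxyxy' → no match
E. 'xxy' → match
F → match
G. 'y' → match
H. 'yyy' → no match

E, F, G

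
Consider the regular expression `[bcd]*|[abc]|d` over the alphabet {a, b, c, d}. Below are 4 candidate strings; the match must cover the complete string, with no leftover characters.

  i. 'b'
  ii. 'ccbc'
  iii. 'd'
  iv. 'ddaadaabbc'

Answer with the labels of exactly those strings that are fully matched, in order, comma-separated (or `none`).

i, ii, iii

i → match
ii → match
iii → match
iv → no match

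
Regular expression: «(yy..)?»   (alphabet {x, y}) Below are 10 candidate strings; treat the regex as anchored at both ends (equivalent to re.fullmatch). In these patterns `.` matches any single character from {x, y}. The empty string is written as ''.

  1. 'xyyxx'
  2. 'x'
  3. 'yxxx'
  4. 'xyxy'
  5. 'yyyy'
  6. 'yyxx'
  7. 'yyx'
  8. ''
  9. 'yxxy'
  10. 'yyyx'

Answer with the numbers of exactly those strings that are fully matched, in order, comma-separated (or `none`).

5, 6, 8, 10

1 → no match
2 → no match
3 → no match
4 → no match
5 → match
6 → match
7 → no match
8 → match
9 → no match
10 → match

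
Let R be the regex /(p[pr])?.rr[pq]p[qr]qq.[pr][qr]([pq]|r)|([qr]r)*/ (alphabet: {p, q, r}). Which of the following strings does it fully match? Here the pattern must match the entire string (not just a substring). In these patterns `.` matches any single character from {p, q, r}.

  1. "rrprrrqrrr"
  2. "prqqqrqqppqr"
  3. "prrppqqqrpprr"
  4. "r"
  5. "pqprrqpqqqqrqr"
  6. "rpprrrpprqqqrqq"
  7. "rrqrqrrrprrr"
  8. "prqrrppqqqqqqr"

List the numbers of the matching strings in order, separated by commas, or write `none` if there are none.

none

1 → no match
2 → no match
3 → no match
4 → no match
5 → no match
6 → no match
7 → no match
8 → no match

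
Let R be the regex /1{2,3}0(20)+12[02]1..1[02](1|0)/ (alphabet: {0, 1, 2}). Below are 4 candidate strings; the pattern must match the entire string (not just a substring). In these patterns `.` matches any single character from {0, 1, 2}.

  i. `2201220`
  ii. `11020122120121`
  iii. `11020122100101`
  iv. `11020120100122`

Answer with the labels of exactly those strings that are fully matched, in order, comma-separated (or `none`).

ii, iii

i → no match — must start with `1`
ii → match
iii → match
iv → no match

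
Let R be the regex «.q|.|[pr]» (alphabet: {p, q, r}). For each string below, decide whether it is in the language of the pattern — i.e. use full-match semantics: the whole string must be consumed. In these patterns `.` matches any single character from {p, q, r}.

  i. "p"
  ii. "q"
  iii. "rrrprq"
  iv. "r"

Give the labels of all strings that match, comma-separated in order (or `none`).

i, ii, iv

i → match
ii → match
iii → no match
iv → match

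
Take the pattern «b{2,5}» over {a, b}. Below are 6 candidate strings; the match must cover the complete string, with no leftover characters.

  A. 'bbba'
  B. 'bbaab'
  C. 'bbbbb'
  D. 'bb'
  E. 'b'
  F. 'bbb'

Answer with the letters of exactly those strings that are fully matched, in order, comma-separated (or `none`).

C, D, F

A → no match — must end with 'b'
B → no match
C → match
D → match
E → no match
F → match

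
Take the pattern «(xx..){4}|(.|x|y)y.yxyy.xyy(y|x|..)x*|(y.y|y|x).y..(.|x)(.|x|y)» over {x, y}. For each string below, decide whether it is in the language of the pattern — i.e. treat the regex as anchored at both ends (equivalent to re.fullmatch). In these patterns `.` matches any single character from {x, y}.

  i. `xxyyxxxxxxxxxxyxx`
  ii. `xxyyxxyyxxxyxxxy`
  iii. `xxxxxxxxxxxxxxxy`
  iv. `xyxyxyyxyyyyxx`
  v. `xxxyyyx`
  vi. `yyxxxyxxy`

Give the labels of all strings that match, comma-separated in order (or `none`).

i → no match
ii → match
iii → match
iv → no match
v → no match
vi → no match

ii, iii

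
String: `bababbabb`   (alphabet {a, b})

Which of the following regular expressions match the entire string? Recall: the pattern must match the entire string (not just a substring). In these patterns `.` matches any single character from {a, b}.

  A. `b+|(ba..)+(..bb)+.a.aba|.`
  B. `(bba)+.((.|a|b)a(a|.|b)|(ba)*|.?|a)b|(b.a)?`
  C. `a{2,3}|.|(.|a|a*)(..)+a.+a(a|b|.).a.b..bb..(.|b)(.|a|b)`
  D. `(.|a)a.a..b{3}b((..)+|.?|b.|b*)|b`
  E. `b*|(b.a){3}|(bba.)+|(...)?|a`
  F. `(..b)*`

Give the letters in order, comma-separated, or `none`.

F

A → no match
B → no match
C → no match
D → no match
E → no match
F → match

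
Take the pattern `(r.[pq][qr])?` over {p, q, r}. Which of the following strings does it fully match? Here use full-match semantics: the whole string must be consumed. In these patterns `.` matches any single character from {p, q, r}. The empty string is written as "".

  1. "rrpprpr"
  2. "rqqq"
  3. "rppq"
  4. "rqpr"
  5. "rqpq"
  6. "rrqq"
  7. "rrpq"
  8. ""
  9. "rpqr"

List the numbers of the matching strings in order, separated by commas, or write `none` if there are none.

2, 3, 4, 5, 6, 7, 8, 9

1 → no match
2 → match
3 → match
4 → match
5 → match
6 → match
7 → match
8 → match
9 → match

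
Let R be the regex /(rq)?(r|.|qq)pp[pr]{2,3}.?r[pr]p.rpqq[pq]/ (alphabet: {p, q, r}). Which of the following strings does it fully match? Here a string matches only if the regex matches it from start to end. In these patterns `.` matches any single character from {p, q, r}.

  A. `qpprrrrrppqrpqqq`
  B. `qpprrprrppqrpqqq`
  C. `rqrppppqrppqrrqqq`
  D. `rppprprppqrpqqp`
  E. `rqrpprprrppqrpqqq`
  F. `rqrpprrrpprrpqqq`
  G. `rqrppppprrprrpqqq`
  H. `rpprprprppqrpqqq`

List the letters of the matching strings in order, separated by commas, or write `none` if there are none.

A, B, D, E, F, G, H

A → match
B → match
C → no match
D → match
E → match
F → match
G → match
H → match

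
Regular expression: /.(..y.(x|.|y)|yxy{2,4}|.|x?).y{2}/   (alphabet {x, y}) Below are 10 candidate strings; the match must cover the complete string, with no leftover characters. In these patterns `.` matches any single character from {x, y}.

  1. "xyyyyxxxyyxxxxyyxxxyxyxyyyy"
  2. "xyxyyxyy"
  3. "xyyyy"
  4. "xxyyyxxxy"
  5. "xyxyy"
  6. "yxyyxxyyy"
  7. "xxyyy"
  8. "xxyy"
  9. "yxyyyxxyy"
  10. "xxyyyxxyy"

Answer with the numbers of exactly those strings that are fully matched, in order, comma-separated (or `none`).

2, 3, 5, 6, 7, 8, 9, 10

1 → no match
2. "xyxyyxyy" → match
3. "xyyyy" → match
4. "xxyyyxxxy" → no match
5. "xyxyy" → match
6. "yxyyxxyyy" → match
7. "xxyyy" → match
8. "xxyy" → match
9. "yxyyyxxyy" → match
10. "xxyyyxxyy" → match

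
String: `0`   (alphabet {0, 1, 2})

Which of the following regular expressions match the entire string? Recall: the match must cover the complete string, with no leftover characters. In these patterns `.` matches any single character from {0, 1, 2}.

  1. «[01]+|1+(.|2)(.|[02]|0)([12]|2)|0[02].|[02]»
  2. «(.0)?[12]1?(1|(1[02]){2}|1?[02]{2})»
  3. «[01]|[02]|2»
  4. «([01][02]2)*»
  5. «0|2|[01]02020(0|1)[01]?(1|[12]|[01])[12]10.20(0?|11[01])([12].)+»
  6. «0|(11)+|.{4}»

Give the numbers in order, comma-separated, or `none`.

1 → match
2 → no match
3 → match
4 → no match
5 → match
6 → match

1, 3, 5, 6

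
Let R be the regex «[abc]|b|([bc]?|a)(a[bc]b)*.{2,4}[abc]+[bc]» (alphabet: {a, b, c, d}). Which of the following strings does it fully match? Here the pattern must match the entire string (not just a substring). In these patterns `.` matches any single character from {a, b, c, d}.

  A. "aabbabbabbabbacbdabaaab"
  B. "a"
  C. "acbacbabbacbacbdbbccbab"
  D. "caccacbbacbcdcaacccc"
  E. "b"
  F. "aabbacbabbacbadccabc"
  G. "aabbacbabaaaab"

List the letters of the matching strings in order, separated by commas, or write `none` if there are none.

A, B, C, E, F, G

A → match
B → match
C → match
D → no match
E → match
F → match
G → match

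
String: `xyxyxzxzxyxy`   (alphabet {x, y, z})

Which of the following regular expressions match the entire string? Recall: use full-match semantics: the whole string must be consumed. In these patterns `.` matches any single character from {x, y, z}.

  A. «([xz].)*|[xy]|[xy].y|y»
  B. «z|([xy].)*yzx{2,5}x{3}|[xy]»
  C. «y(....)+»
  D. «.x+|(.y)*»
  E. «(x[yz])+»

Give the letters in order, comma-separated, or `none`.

A → match
B → no match
C → no match — must start with `y`
D → no match
E → match

A, E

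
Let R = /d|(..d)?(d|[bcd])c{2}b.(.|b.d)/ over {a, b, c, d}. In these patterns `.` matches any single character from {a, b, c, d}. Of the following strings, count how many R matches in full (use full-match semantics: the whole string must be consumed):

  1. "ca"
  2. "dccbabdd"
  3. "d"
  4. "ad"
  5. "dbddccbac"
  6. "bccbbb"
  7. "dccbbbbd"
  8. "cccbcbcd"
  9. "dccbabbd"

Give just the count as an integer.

7

1 → no match
2 → match
3 → match
4 → no match
5 → match
6 → match
7 → match
8 → match
9 → match
Total matched: 7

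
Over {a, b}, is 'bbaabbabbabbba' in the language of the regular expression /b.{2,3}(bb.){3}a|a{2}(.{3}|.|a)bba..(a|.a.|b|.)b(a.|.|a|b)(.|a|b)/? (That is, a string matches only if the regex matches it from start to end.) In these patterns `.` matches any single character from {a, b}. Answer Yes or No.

Yes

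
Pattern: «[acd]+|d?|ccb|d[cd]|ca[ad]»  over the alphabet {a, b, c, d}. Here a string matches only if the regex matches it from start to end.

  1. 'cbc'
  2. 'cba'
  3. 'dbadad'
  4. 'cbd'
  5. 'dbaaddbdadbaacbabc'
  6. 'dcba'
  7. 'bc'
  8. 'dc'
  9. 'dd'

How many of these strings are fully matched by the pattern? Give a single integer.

2

1 → no match
2 → no match
3 → no match
4 → no match
5 → no match
6 → no match
7 → no match
8 → match
9 → match
Total matched: 2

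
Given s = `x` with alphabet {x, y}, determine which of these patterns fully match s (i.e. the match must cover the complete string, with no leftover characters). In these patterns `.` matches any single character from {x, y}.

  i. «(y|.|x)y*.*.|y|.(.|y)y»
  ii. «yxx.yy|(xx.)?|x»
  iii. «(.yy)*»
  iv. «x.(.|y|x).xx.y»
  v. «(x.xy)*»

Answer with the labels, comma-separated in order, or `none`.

ii

i → no match
ii → match
iii → no match
iv → no match — must end with `y`
v → no match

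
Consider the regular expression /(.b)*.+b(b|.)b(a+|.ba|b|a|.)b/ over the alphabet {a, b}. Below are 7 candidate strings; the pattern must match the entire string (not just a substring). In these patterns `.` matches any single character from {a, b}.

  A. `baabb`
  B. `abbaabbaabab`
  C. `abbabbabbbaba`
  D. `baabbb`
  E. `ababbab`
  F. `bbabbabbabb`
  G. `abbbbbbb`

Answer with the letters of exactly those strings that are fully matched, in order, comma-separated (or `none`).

A → no match
B → no match
C → no match — must end with `b`
D → no match
E → no match
F → no match
G → match

G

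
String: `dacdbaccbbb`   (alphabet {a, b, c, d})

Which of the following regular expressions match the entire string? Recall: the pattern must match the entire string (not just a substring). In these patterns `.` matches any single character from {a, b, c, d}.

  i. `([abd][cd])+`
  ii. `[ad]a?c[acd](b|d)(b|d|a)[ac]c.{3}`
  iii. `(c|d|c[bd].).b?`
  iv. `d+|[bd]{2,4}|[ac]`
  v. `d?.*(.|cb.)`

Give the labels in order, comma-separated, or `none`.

i → no match
ii → match
iii → no match
iv → no match
v → match

ii, v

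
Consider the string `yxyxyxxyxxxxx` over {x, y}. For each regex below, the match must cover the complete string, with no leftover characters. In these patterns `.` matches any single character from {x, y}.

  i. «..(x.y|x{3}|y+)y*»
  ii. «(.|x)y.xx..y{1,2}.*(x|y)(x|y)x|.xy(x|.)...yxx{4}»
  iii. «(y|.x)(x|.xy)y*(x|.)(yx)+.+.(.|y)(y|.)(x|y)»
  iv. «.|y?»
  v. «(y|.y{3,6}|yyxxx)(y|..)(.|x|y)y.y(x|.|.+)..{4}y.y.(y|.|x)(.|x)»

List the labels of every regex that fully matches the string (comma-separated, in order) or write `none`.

ii, iii

i → no match
ii → match
iii → match
iv → no match
v → no match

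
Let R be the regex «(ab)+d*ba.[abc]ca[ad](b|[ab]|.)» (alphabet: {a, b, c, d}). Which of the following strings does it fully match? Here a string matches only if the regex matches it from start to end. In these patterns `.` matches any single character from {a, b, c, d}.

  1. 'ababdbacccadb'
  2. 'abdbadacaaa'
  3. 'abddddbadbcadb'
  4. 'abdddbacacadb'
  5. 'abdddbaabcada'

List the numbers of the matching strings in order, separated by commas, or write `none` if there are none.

1 → match
2 → match
3 → match
4 → match
5 → match

1, 2, 3, 4, 5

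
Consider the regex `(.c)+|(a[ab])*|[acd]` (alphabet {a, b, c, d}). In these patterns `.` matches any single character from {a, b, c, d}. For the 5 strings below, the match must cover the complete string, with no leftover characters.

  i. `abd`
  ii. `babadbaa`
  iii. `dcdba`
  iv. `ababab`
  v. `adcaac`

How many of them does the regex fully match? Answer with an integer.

i → no match
ii → no match
iii → no match
iv → match
v → no match
Total matched: 1

1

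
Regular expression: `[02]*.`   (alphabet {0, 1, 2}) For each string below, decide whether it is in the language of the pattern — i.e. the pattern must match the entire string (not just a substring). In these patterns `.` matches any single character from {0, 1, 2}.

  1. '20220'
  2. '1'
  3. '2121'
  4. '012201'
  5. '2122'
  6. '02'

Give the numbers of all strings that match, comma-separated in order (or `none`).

1, 2, 6

1 → match
2 → match
3 → no match
4 → no match
5 → no match
6 → match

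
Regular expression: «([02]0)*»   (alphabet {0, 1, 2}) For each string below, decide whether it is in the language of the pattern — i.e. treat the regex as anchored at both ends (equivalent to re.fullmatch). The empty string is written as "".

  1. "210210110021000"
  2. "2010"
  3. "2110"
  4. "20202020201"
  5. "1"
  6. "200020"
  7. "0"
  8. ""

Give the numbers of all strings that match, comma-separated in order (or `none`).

1 → no match
2 → no match
3 → no match
4 → no match
5 → no match
6 → match
7 → no match
8 → match

6, 8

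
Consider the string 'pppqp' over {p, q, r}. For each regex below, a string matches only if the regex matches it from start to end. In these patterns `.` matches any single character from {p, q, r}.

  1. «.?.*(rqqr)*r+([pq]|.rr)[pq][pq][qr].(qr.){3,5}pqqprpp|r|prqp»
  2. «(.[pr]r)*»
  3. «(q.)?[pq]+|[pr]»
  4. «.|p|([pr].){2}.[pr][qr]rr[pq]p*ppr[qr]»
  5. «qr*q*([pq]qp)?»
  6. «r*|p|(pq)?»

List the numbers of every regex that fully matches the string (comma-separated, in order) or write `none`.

3

1 → no match
2 → no match
3 → match
4 → no match
5 → no match — must start with 'q'
6 → no match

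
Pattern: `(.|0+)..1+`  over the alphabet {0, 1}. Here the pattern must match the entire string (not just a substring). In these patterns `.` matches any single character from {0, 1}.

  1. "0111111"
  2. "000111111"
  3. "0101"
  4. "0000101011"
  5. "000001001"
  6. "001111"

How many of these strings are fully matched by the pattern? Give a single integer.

4

1. "0111111" → match
2. "000111111" → match
3. "0101" → match
4. "0000101011" → no match
5. "000001001" → no match
6. "001111" → match
Total matched: 4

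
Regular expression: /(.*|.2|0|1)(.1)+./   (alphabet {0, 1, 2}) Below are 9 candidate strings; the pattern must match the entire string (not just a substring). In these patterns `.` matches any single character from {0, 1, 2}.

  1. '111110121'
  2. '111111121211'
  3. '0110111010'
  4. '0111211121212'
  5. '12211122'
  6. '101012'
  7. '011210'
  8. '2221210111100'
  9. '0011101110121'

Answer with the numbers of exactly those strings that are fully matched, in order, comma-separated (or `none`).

1. '111110121' → no match
2. '111111121211' → match
3. '0110111010' → match
4 → match
5. '12211122' → no match
6. '101012' → match
7. '011210' → match
8 → no match
9 → no match

2, 3, 4, 6, 7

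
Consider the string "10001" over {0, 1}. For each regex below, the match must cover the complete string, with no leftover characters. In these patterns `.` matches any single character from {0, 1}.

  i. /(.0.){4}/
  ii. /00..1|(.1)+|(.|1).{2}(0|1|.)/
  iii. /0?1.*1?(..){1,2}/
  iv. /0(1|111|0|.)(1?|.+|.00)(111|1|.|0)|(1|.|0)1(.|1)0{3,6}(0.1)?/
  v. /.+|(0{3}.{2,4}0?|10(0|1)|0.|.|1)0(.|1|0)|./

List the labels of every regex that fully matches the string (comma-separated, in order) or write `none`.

iii, v

i → no match
ii → no match
iii → match
iv → no match
v → match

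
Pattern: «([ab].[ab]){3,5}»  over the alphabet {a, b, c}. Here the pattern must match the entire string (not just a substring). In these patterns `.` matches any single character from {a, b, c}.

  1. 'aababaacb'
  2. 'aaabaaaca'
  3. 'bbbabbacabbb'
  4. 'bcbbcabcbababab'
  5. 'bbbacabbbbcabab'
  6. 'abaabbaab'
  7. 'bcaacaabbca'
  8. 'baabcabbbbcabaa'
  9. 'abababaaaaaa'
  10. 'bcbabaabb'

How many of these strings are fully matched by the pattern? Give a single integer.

9

1 → match
2 → match
3 → match
4 → match
5 → match
6 → match
7 → no match
8 → match
9 → match
10 → match
Total matched: 9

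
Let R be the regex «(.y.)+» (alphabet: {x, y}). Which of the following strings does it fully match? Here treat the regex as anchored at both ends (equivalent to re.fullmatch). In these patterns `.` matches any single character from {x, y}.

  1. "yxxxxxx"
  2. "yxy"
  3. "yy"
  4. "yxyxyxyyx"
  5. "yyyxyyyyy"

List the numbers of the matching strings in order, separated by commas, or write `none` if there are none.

1 → no match
2 → no match
3 → no match
4 → no match
5 → match

5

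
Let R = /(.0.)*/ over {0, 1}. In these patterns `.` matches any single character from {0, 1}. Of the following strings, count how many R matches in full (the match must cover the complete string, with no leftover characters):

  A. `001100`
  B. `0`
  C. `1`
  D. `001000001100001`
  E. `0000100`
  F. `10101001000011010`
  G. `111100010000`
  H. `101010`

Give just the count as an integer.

A → match
B → no match
C → no match
D → match
E → no match
F → no match
G → no match
H → no match
Total matched: 2

2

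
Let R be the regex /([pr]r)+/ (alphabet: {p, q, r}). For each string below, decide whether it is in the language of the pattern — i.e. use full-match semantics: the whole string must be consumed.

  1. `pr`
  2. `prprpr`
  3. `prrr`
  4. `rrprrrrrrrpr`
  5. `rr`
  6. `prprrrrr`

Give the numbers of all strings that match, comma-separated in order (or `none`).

1. `pr` → match
2. `prprpr` → match
3. `prrr` → match
4. `rrprrrrrrrpr` → match
5. `rr` → match
6. `prprrrrr` → match

1, 2, 3, 4, 5, 6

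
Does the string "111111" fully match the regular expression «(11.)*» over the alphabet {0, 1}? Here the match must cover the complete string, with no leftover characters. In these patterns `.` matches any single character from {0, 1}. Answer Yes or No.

Yes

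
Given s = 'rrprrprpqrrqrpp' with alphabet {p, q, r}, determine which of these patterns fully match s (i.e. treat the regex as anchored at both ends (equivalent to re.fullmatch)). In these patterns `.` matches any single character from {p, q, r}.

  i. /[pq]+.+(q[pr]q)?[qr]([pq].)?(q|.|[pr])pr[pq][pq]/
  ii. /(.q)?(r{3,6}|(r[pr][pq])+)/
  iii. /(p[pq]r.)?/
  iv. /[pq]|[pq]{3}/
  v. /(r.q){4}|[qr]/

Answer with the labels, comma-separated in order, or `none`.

ii

i → no match
ii → match
iii → no match
iv → no match
v → no match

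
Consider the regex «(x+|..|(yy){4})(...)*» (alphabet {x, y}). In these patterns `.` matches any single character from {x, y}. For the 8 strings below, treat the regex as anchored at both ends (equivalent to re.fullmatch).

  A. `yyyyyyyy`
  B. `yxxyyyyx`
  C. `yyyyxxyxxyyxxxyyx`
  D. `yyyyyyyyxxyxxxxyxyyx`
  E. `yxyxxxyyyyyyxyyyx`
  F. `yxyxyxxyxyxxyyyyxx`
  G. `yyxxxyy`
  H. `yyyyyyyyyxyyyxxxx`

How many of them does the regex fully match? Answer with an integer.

A → match
B → match
C → match
D → match
E → match
F → no match
G → no match
H → match
Total matched: 6

6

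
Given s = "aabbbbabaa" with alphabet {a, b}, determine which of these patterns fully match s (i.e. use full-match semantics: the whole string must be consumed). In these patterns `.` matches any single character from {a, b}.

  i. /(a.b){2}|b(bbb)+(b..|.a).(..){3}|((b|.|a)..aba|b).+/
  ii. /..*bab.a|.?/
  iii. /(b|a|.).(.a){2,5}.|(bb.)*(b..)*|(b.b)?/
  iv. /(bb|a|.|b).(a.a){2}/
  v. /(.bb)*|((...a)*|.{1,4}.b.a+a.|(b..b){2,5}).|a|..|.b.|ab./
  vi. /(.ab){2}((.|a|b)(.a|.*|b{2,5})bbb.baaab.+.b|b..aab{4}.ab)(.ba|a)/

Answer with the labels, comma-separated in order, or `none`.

i → no match
ii → match
iii → no match
iv → no match
v → no match
vi → no match

ii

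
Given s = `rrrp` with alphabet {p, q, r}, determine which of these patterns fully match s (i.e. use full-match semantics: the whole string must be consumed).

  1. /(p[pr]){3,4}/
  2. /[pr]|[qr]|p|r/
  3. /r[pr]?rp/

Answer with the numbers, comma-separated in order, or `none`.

1 → no match — must start with `p`
2 → no match
3 → match

3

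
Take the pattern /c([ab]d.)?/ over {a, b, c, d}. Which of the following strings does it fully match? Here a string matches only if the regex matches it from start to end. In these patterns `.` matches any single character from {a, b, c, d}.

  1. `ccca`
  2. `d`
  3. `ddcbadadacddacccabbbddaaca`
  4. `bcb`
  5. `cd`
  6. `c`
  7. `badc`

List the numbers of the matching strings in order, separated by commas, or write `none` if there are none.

6

1 → no match
2 → no match — must start with `c`
3 → no match — must start with `c`
4 → no match — must start with `c`
5 → no match
6 → match
7 → no match — must start with `c`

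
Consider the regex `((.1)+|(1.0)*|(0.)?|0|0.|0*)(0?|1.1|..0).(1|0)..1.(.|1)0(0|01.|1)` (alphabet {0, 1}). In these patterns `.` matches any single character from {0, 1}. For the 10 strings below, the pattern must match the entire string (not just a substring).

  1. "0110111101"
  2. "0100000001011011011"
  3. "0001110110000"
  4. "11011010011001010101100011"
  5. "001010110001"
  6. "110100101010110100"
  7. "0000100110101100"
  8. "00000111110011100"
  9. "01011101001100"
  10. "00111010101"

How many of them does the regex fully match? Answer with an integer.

1 → match
2 → no match
3 → no match
4 → match
5 → no match
6 → match
7 → no match
8 → match
9 → no match
10 → match
Total matched: 5

5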